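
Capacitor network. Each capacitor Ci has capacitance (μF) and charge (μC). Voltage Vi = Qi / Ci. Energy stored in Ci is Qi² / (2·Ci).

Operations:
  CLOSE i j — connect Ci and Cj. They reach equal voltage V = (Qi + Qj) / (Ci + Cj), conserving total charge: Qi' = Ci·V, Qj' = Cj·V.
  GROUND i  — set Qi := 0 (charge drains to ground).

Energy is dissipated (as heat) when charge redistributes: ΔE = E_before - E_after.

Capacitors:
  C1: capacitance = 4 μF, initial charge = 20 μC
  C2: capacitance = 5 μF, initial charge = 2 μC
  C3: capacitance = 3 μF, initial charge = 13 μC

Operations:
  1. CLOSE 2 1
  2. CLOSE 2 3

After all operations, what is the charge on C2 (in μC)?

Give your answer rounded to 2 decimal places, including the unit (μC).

Initial: C1(4μF, Q=20μC, V=5.00V), C2(5μF, Q=2μC, V=0.40V), C3(3μF, Q=13μC, V=4.33V)
Op 1: CLOSE 2-1: Q_total=22.00, C_total=9.00, V=2.44; Q2=12.22, Q1=9.78; dissipated=23.511
Op 2: CLOSE 2-3: Q_total=25.22, C_total=8.00, V=3.15; Q2=15.76, Q3=9.46; dissipated=3.345
Final charges: Q1=9.78, Q2=15.76, Q3=9.46

Answer: 15.76 μC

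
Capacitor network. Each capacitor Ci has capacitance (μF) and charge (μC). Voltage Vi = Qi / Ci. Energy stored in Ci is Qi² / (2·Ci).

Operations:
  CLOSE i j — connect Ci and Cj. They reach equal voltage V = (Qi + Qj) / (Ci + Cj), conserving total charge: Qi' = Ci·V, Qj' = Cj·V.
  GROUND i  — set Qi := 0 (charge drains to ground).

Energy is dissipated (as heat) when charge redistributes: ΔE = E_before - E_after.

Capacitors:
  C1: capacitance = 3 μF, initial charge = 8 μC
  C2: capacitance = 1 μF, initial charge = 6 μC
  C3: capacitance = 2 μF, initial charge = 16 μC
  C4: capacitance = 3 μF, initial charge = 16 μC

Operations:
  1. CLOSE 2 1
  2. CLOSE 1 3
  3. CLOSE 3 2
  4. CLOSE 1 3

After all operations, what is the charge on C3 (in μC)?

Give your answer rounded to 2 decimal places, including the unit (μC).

Answer: 10.12 μC

Derivation:
Initial: C1(3μF, Q=8μC, V=2.67V), C2(1μF, Q=6μC, V=6.00V), C3(2μF, Q=16μC, V=8.00V), C4(3μF, Q=16μC, V=5.33V)
Op 1: CLOSE 2-1: Q_total=14.00, C_total=4.00, V=3.50; Q2=3.50, Q1=10.50; dissipated=4.167
Op 2: CLOSE 1-3: Q_total=26.50, C_total=5.00, V=5.30; Q1=15.90, Q3=10.60; dissipated=12.150
Op 3: CLOSE 3-2: Q_total=14.10, C_total=3.00, V=4.70; Q3=9.40, Q2=4.70; dissipated=1.080
Op 4: CLOSE 1-3: Q_total=25.30, C_total=5.00, V=5.06; Q1=15.18, Q3=10.12; dissipated=0.216
Final charges: Q1=15.18, Q2=4.70, Q3=10.12, Q4=16.00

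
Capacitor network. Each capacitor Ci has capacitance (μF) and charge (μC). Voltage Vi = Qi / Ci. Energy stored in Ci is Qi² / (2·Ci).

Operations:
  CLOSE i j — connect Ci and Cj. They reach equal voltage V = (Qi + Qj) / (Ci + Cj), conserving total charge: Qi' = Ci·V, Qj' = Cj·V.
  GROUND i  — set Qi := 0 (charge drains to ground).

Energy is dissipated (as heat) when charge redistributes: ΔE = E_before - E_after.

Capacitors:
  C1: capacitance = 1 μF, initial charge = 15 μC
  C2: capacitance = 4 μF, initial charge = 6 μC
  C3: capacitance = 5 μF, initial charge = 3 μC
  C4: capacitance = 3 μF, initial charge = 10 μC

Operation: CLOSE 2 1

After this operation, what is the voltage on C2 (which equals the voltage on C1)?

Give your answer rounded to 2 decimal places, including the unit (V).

Answer: 4.20 V

Derivation:
Initial: C1(1μF, Q=15μC, V=15.00V), C2(4μF, Q=6μC, V=1.50V), C3(5μF, Q=3μC, V=0.60V), C4(3μF, Q=10μC, V=3.33V)
Op 1: CLOSE 2-1: Q_total=21.00, C_total=5.00, V=4.20; Q2=16.80, Q1=4.20; dissipated=72.900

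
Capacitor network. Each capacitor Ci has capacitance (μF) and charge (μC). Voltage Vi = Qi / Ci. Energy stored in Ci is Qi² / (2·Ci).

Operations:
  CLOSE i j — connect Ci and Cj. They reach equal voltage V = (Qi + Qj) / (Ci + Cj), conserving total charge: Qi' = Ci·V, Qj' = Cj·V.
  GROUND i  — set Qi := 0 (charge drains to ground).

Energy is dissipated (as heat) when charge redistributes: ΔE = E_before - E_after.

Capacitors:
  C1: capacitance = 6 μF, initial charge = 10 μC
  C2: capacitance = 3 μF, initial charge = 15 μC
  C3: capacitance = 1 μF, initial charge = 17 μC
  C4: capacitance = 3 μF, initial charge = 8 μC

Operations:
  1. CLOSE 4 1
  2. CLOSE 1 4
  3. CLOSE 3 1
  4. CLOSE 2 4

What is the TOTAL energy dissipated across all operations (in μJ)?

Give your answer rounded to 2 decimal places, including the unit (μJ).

Initial: C1(6μF, Q=10μC, V=1.67V), C2(3μF, Q=15μC, V=5.00V), C3(1μF, Q=17μC, V=17.00V), C4(3μF, Q=8μC, V=2.67V)
Op 1: CLOSE 4-1: Q_total=18.00, C_total=9.00, V=2.00; Q4=6.00, Q1=12.00; dissipated=1.000
Op 2: CLOSE 1-4: Q_total=18.00, C_total=9.00, V=2.00; Q1=12.00, Q4=6.00; dissipated=0.000
Op 3: CLOSE 3-1: Q_total=29.00, C_total=7.00, V=4.14; Q3=4.14, Q1=24.86; dissipated=96.429
Op 4: CLOSE 2-4: Q_total=21.00, C_total=6.00, V=3.50; Q2=10.50, Q4=10.50; dissipated=6.750
Total dissipated: 104.179 μJ

Answer: 104.18 μJ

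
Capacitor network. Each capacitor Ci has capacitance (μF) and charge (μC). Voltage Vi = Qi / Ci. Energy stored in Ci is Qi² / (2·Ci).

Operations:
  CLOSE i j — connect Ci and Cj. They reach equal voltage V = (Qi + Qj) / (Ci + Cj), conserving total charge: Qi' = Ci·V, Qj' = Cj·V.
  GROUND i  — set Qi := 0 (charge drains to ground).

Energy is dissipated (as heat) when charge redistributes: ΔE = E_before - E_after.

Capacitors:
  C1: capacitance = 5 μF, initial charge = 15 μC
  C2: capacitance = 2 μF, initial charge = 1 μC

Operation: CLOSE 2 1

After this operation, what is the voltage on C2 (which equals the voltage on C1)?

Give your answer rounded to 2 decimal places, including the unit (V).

Initial: C1(5μF, Q=15μC, V=3.00V), C2(2μF, Q=1μC, V=0.50V)
Op 1: CLOSE 2-1: Q_total=16.00, C_total=7.00, V=2.29; Q2=4.57, Q1=11.43; dissipated=4.464

Answer: 2.29 V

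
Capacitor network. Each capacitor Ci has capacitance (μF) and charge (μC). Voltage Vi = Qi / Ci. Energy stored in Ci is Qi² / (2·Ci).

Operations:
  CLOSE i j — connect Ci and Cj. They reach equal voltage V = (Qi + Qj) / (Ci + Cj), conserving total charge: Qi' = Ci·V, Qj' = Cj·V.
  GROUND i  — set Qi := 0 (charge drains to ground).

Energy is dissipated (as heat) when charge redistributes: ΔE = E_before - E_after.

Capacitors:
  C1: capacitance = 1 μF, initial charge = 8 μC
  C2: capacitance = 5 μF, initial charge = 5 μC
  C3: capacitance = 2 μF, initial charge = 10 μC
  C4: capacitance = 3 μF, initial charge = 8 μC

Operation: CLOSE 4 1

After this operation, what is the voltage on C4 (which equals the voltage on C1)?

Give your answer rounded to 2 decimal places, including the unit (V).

Initial: C1(1μF, Q=8μC, V=8.00V), C2(5μF, Q=5μC, V=1.00V), C3(2μF, Q=10μC, V=5.00V), C4(3μF, Q=8μC, V=2.67V)
Op 1: CLOSE 4-1: Q_total=16.00, C_total=4.00, V=4.00; Q4=12.00, Q1=4.00; dissipated=10.667

Answer: 4.00 V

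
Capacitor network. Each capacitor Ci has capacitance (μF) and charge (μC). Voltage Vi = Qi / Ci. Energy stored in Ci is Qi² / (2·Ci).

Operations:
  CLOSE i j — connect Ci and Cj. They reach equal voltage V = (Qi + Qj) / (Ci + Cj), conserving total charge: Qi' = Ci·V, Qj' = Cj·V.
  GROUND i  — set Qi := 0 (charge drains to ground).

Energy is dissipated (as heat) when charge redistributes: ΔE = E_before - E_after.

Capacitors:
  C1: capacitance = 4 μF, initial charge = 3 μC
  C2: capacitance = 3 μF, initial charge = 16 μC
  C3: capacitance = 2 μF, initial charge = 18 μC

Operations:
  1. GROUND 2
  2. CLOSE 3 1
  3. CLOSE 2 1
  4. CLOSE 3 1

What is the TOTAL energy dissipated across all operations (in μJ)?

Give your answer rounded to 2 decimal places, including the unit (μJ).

Initial: C1(4μF, Q=3μC, V=0.75V), C2(3μF, Q=16μC, V=5.33V), C3(2μF, Q=18μC, V=9.00V)
Op 1: GROUND 2: Q2=0; energy lost=42.667
Op 2: CLOSE 3-1: Q_total=21.00, C_total=6.00, V=3.50; Q3=7.00, Q1=14.00; dissipated=45.375
Op 3: CLOSE 2-1: Q_total=14.00, C_total=7.00, V=2.00; Q2=6.00, Q1=8.00; dissipated=10.500
Op 4: CLOSE 3-1: Q_total=15.00, C_total=6.00, V=2.50; Q3=5.00, Q1=10.00; dissipated=1.500
Total dissipated: 100.042 μJ

Answer: 100.04 μJ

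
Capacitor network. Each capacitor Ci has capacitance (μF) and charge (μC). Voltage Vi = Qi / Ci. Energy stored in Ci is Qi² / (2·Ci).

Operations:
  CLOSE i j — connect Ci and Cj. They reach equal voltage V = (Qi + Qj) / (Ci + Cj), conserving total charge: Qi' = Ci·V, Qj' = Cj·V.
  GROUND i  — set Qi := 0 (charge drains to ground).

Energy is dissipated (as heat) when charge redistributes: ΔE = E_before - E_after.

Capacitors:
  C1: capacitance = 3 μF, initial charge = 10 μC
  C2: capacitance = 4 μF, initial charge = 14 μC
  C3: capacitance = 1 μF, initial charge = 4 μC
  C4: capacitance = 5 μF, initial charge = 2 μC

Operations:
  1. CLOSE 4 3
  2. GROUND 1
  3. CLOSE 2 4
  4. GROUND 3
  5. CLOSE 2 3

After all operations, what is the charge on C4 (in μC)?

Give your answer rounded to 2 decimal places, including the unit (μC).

Initial: C1(3μF, Q=10μC, V=3.33V), C2(4μF, Q=14μC, V=3.50V), C3(1μF, Q=4μC, V=4.00V), C4(5μF, Q=2μC, V=0.40V)
Op 1: CLOSE 4-3: Q_total=6.00, C_total=6.00, V=1.00; Q4=5.00, Q3=1.00; dissipated=5.400
Op 2: GROUND 1: Q1=0; energy lost=16.667
Op 3: CLOSE 2-4: Q_total=19.00, C_total=9.00, V=2.11; Q2=8.44, Q4=10.56; dissipated=6.944
Op 4: GROUND 3: Q3=0; energy lost=0.500
Op 5: CLOSE 2-3: Q_total=8.44, C_total=5.00, V=1.69; Q2=6.76, Q3=1.69; dissipated=1.783
Final charges: Q1=0.00, Q2=6.76, Q3=1.69, Q4=10.56

Answer: 10.56 μC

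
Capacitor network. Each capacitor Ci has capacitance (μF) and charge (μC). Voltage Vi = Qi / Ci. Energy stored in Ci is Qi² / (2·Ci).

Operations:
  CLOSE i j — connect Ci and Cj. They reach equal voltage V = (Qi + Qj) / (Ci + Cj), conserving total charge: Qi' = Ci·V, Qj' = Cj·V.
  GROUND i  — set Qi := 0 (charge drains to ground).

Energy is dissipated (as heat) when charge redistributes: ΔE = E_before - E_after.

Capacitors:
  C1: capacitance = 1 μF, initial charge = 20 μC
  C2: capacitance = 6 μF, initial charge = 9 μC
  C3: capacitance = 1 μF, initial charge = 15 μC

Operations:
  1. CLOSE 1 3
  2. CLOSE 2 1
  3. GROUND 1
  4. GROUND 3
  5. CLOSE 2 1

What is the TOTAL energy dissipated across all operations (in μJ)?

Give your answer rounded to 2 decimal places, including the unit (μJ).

Answer: 282.40 μJ

Derivation:
Initial: C1(1μF, Q=20μC, V=20.00V), C2(6μF, Q=9μC, V=1.50V), C3(1μF, Q=15μC, V=15.00V)
Op 1: CLOSE 1-3: Q_total=35.00, C_total=2.00, V=17.50; Q1=17.50, Q3=17.50; dissipated=6.250
Op 2: CLOSE 2-1: Q_total=26.50, C_total=7.00, V=3.79; Q2=22.71, Q1=3.79; dissipated=109.714
Op 3: GROUND 1: Q1=0; energy lost=7.166
Op 4: GROUND 3: Q3=0; energy lost=153.125
Op 5: CLOSE 2-1: Q_total=22.71, C_total=7.00, V=3.24; Q2=19.47, Q1=3.24; dissipated=6.142
Total dissipated: 282.397 μJ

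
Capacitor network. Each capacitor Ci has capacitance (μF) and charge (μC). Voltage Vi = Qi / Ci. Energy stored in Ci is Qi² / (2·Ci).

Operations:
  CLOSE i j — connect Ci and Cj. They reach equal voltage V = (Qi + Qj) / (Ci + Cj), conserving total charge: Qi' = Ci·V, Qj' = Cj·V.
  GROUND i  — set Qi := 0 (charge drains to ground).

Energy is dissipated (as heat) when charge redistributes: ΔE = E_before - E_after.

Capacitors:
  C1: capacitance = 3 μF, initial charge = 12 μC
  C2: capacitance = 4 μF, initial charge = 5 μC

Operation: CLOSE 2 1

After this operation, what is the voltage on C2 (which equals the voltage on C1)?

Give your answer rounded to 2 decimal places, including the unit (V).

Initial: C1(3μF, Q=12μC, V=4.00V), C2(4μF, Q=5μC, V=1.25V)
Op 1: CLOSE 2-1: Q_total=17.00, C_total=7.00, V=2.43; Q2=9.71, Q1=7.29; dissipated=6.482

Answer: 2.43 V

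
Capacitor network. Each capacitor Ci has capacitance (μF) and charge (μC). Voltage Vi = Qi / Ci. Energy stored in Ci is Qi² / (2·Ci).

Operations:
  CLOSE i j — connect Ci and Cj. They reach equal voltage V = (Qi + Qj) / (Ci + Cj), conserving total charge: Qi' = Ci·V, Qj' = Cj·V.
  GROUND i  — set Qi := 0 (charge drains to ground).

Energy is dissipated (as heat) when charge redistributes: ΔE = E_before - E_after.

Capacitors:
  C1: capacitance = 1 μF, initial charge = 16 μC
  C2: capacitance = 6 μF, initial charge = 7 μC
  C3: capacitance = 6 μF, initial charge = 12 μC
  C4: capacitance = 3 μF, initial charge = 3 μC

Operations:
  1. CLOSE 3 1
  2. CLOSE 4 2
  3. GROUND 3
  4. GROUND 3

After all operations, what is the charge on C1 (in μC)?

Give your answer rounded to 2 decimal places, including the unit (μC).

Answer: 4.00 μC

Derivation:
Initial: C1(1μF, Q=16μC, V=16.00V), C2(6μF, Q=7μC, V=1.17V), C3(6μF, Q=12μC, V=2.00V), C4(3μF, Q=3μC, V=1.00V)
Op 1: CLOSE 3-1: Q_total=28.00, C_total=7.00, V=4.00; Q3=24.00, Q1=4.00; dissipated=84.000
Op 2: CLOSE 4-2: Q_total=10.00, C_total=9.00, V=1.11; Q4=3.33, Q2=6.67; dissipated=0.028
Op 3: GROUND 3: Q3=0; energy lost=48.000
Op 4: GROUND 3: Q3=0; energy lost=0.000
Final charges: Q1=4.00, Q2=6.67, Q3=0.00, Q4=3.33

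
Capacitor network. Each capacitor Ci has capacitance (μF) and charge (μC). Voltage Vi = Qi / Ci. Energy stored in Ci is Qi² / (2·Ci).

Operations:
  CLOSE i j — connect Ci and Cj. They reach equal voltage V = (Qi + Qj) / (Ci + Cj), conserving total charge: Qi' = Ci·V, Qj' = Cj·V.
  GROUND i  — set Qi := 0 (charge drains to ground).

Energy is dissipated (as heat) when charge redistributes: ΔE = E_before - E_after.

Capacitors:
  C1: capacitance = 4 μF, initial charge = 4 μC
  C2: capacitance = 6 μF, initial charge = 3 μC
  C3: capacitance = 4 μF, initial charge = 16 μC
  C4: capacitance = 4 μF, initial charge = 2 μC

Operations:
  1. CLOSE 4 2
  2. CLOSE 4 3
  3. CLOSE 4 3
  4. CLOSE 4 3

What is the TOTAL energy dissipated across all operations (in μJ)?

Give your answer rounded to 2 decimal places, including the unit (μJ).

Answer: 12.25 μJ

Derivation:
Initial: C1(4μF, Q=4μC, V=1.00V), C2(6μF, Q=3μC, V=0.50V), C3(4μF, Q=16μC, V=4.00V), C4(4μF, Q=2μC, V=0.50V)
Op 1: CLOSE 4-2: Q_total=5.00, C_total=10.00, V=0.50; Q4=2.00, Q2=3.00; dissipated=0.000
Op 2: CLOSE 4-3: Q_total=18.00, C_total=8.00, V=2.25; Q4=9.00, Q3=9.00; dissipated=12.250
Op 3: CLOSE 4-3: Q_total=18.00, C_total=8.00, V=2.25; Q4=9.00, Q3=9.00; dissipated=0.000
Op 4: CLOSE 4-3: Q_total=18.00, C_total=8.00, V=2.25; Q4=9.00, Q3=9.00; dissipated=0.000
Total dissipated: 12.250 μJ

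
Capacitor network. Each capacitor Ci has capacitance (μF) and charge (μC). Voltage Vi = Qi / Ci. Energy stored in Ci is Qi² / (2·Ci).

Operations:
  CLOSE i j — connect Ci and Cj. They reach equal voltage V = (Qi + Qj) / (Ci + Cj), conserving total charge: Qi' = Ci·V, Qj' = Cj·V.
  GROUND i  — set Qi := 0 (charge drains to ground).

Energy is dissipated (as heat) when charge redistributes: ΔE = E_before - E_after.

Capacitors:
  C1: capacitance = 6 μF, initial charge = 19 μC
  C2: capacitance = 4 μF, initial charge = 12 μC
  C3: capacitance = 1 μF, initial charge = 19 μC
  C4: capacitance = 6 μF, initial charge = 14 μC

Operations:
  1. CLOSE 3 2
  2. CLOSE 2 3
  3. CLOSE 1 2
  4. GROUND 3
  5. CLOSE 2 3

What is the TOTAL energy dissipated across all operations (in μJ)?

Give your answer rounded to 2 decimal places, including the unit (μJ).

Initial: C1(6μF, Q=19μC, V=3.17V), C2(4μF, Q=12μC, V=3.00V), C3(1μF, Q=19μC, V=19.00V), C4(6μF, Q=14μC, V=2.33V)
Op 1: CLOSE 3-2: Q_total=31.00, C_total=5.00, V=6.20; Q3=6.20, Q2=24.80; dissipated=102.400
Op 2: CLOSE 2-3: Q_total=31.00, C_total=5.00, V=6.20; Q2=24.80, Q3=6.20; dissipated=0.000
Op 3: CLOSE 1-2: Q_total=43.80, C_total=10.00, V=4.38; Q1=26.28, Q2=17.52; dissipated=11.041
Op 4: GROUND 3: Q3=0; energy lost=19.220
Op 5: CLOSE 2-3: Q_total=17.52, C_total=5.00, V=3.50; Q2=14.02, Q3=3.50; dissipated=7.674
Total dissipated: 140.335 μJ

Answer: 140.34 μJ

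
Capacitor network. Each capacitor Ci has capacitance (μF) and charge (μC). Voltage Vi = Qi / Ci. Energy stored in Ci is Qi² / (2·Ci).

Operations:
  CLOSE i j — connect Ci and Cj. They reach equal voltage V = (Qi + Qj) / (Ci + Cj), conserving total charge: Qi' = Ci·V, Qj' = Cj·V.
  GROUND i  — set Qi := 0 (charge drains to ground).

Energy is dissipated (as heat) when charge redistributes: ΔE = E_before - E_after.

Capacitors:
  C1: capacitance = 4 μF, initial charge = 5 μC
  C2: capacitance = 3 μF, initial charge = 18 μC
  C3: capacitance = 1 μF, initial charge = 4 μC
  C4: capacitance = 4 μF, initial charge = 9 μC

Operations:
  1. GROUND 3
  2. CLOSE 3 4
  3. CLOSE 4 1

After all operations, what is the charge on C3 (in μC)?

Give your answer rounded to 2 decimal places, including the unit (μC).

Answer: 1.80 μC

Derivation:
Initial: C1(4μF, Q=5μC, V=1.25V), C2(3μF, Q=18μC, V=6.00V), C3(1μF, Q=4μC, V=4.00V), C4(4μF, Q=9μC, V=2.25V)
Op 1: GROUND 3: Q3=0; energy lost=8.000
Op 2: CLOSE 3-4: Q_total=9.00, C_total=5.00, V=1.80; Q3=1.80, Q4=7.20; dissipated=2.025
Op 3: CLOSE 4-1: Q_total=12.20, C_total=8.00, V=1.52; Q4=6.10, Q1=6.10; dissipated=0.302
Final charges: Q1=6.10, Q2=18.00, Q3=1.80, Q4=6.10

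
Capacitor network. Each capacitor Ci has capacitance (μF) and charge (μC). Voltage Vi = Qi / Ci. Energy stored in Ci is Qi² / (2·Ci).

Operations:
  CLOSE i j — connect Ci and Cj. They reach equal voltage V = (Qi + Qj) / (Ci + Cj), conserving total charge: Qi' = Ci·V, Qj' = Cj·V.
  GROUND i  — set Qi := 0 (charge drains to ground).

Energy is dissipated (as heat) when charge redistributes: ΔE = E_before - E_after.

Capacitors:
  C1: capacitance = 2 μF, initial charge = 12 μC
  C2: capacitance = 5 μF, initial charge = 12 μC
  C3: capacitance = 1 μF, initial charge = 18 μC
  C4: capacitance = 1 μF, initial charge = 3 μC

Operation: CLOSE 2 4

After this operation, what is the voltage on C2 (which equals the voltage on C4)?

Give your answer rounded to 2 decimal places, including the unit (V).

Initial: C1(2μF, Q=12μC, V=6.00V), C2(5μF, Q=12μC, V=2.40V), C3(1μF, Q=18μC, V=18.00V), C4(1μF, Q=3μC, V=3.00V)
Op 1: CLOSE 2-4: Q_total=15.00, C_total=6.00, V=2.50; Q2=12.50, Q4=2.50; dissipated=0.150

Answer: 2.50 V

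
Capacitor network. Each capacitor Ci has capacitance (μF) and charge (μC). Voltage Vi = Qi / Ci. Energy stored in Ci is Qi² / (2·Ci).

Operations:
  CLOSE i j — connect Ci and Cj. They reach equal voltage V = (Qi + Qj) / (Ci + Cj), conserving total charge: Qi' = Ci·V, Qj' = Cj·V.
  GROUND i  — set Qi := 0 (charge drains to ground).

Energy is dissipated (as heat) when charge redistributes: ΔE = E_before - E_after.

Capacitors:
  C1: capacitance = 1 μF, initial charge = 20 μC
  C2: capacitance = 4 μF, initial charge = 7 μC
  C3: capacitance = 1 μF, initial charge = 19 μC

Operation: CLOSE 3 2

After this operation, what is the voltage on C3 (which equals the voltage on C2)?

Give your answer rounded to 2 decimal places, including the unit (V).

Initial: C1(1μF, Q=20μC, V=20.00V), C2(4μF, Q=7μC, V=1.75V), C3(1μF, Q=19μC, V=19.00V)
Op 1: CLOSE 3-2: Q_total=26.00, C_total=5.00, V=5.20; Q3=5.20, Q2=20.80; dissipated=119.025

Answer: 5.20 V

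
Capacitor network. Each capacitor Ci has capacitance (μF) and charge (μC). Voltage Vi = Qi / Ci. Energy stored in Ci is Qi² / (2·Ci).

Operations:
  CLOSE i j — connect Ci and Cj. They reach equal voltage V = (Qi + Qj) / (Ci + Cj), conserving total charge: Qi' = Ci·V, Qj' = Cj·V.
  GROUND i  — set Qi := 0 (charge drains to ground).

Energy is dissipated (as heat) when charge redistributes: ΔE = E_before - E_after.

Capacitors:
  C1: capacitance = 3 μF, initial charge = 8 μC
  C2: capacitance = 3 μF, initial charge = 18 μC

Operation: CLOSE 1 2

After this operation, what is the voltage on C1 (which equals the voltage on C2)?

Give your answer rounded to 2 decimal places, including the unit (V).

Initial: C1(3μF, Q=8μC, V=2.67V), C2(3μF, Q=18μC, V=6.00V)
Op 1: CLOSE 1-2: Q_total=26.00, C_total=6.00, V=4.33; Q1=13.00, Q2=13.00; dissipated=8.333

Answer: 4.33 V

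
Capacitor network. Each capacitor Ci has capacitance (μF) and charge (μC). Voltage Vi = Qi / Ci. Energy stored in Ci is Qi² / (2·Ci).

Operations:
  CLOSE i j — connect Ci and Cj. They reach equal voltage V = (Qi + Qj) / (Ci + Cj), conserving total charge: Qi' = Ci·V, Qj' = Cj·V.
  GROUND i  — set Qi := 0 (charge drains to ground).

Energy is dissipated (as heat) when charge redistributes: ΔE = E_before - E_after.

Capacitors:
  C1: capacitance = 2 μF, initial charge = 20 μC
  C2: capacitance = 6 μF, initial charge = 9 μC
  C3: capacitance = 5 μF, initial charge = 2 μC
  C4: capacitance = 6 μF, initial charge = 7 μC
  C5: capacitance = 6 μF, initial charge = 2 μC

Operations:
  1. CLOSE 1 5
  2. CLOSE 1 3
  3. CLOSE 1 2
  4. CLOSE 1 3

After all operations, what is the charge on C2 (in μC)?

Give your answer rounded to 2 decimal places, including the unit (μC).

Answer: 8.36 μC

Derivation:
Initial: C1(2μF, Q=20μC, V=10.00V), C2(6μF, Q=9μC, V=1.50V), C3(5μF, Q=2μC, V=0.40V), C4(6μF, Q=7μC, V=1.17V), C5(6μF, Q=2μC, V=0.33V)
Op 1: CLOSE 1-5: Q_total=22.00, C_total=8.00, V=2.75; Q1=5.50, Q5=16.50; dissipated=70.083
Op 2: CLOSE 1-3: Q_total=7.50, C_total=7.00, V=1.07; Q1=2.14, Q3=5.36; dissipated=3.945
Op 3: CLOSE 1-2: Q_total=11.14, C_total=8.00, V=1.39; Q1=2.79, Q2=8.36; dissipated=0.138
Op 4: CLOSE 1-3: Q_total=8.14, C_total=7.00, V=1.16; Q1=2.33, Q3=5.82; dissipated=0.074
Final charges: Q1=2.33, Q2=8.36, Q3=5.82, Q4=7.00, Q5=16.50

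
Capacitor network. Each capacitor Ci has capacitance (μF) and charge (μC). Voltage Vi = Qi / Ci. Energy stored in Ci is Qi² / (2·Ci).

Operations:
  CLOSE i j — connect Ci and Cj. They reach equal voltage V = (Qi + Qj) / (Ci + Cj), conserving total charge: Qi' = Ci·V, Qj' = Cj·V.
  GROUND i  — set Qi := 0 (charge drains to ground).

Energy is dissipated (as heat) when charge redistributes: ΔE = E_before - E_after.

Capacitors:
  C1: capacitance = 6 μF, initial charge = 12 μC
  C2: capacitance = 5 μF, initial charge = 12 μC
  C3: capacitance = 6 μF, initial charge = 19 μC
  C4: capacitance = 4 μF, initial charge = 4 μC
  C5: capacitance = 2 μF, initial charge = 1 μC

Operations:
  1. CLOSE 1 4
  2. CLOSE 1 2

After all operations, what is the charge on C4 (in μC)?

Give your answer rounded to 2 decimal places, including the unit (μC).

Initial: C1(6μF, Q=12μC, V=2.00V), C2(5μF, Q=12μC, V=2.40V), C3(6μF, Q=19μC, V=3.17V), C4(4μF, Q=4μC, V=1.00V), C5(2μF, Q=1μC, V=0.50V)
Op 1: CLOSE 1-4: Q_total=16.00, C_total=10.00, V=1.60; Q1=9.60, Q4=6.40; dissipated=1.200
Op 2: CLOSE 1-2: Q_total=21.60, C_total=11.00, V=1.96; Q1=11.78, Q2=9.82; dissipated=0.873
Final charges: Q1=11.78, Q2=9.82, Q3=19.00, Q4=6.40, Q5=1.00

Answer: 6.40 μC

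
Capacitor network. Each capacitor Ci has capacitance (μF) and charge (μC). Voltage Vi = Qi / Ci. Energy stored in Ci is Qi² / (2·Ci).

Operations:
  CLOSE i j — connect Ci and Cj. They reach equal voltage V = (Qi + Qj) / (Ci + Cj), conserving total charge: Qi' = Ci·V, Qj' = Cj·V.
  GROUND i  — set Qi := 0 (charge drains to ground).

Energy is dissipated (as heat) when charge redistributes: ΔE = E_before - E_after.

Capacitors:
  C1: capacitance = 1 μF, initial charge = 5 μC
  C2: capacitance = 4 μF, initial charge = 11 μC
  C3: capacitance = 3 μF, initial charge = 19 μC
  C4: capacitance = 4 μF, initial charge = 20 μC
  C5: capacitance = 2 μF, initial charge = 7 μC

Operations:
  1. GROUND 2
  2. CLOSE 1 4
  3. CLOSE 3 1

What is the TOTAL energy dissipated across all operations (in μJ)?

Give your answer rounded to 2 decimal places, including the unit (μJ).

Initial: C1(1μF, Q=5μC, V=5.00V), C2(4μF, Q=11μC, V=2.75V), C3(3μF, Q=19μC, V=6.33V), C4(4μF, Q=20μC, V=5.00V), C5(2μF, Q=7μC, V=3.50V)
Op 1: GROUND 2: Q2=0; energy lost=15.125
Op 2: CLOSE 1-4: Q_total=25.00, C_total=5.00, V=5.00; Q1=5.00, Q4=20.00; dissipated=0.000
Op 3: CLOSE 3-1: Q_total=24.00, C_total=4.00, V=6.00; Q3=18.00, Q1=6.00; dissipated=0.667
Total dissipated: 15.792 μJ

Answer: 15.79 μJ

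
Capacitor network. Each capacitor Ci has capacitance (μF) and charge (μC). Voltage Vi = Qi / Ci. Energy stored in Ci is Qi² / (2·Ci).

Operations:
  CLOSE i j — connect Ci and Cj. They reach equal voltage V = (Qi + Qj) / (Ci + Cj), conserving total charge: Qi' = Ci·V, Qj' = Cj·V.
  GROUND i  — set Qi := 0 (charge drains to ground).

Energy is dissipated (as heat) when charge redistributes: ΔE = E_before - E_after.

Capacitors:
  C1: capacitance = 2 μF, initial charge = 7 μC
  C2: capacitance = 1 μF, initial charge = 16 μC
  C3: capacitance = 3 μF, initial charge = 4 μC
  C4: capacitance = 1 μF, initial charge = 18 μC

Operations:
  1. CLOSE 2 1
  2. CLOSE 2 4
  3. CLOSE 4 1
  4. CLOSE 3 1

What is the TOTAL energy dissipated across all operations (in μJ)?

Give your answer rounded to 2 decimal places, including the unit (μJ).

Initial: C1(2μF, Q=7μC, V=3.50V), C2(1μF, Q=16μC, V=16.00V), C3(3μF, Q=4μC, V=1.33V), C4(1μF, Q=18μC, V=18.00V)
Op 1: CLOSE 2-1: Q_total=23.00, C_total=3.00, V=7.67; Q2=7.67, Q1=15.33; dissipated=52.083
Op 2: CLOSE 2-4: Q_total=25.67, C_total=2.00, V=12.83; Q2=12.83, Q4=12.83; dissipated=26.694
Op 3: CLOSE 4-1: Q_total=28.17, C_total=3.00, V=9.39; Q4=9.39, Q1=18.78; dissipated=8.898
Op 4: CLOSE 3-1: Q_total=22.78, C_total=5.00, V=4.56; Q3=13.67, Q1=9.11; dissipated=38.935
Total dissipated: 126.611 μJ

Answer: 126.61 μJ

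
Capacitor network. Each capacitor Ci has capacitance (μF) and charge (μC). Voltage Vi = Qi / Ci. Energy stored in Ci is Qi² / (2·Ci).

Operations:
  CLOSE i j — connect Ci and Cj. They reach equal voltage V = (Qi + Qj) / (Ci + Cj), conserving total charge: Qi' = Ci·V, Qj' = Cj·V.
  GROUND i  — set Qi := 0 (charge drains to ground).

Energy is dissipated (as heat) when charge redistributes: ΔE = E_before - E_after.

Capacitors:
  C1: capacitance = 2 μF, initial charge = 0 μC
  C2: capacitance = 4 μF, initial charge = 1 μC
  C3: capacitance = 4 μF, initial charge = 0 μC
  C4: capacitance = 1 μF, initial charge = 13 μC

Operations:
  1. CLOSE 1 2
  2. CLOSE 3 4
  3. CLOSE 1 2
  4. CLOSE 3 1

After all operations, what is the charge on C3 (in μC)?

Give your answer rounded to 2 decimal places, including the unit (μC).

Initial: C1(2μF, Q=0μC, V=0.00V), C2(4μF, Q=1μC, V=0.25V), C3(4μF, Q=0μC, V=0.00V), C4(1μF, Q=13μC, V=13.00V)
Op 1: CLOSE 1-2: Q_total=1.00, C_total=6.00, V=0.17; Q1=0.33, Q2=0.67; dissipated=0.042
Op 2: CLOSE 3-4: Q_total=13.00, C_total=5.00, V=2.60; Q3=10.40, Q4=2.60; dissipated=67.600
Op 3: CLOSE 1-2: Q_total=1.00, C_total=6.00, V=0.17; Q1=0.33, Q2=0.67; dissipated=0.000
Op 4: CLOSE 3-1: Q_total=10.73, C_total=6.00, V=1.79; Q3=7.16, Q1=3.58; dissipated=3.947
Final charges: Q1=3.58, Q2=0.67, Q3=7.16, Q4=2.60

Answer: 7.16 μC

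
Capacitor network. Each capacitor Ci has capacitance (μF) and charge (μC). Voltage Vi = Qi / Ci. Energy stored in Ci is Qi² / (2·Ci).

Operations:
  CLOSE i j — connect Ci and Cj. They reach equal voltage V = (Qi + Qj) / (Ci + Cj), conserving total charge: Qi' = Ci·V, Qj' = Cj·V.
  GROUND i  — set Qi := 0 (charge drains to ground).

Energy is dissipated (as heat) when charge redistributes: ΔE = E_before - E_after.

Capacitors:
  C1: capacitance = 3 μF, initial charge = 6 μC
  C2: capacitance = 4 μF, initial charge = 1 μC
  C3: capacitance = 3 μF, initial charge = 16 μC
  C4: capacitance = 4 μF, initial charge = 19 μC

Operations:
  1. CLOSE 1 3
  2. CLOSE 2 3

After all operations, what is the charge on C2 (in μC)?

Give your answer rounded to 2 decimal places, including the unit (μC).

Answer: 6.86 μC

Derivation:
Initial: C1(3μF, Q=6μC, V=2.00V), C2(4μF, Q=1μC, V=0.25V), C3(3μF, Q=16μC, V=5.33V), C4(4μF, Q=19μC, V=4.75V)
Op 1: CLOSE 1-3: Q_total=22.00, C_total=6.00, V=3.67; Q1=11.00, Q3=11.00; dissipated=8.333
Op 2: CLOSE 2-3: Q_total=12.00, C_total=7.00, V=1.71; Q2=6.86, Q3=5.14; dissipated=10.006
Final charges: Q1=11.00, Q2=6.86, Q3=5.14, Q4=19.00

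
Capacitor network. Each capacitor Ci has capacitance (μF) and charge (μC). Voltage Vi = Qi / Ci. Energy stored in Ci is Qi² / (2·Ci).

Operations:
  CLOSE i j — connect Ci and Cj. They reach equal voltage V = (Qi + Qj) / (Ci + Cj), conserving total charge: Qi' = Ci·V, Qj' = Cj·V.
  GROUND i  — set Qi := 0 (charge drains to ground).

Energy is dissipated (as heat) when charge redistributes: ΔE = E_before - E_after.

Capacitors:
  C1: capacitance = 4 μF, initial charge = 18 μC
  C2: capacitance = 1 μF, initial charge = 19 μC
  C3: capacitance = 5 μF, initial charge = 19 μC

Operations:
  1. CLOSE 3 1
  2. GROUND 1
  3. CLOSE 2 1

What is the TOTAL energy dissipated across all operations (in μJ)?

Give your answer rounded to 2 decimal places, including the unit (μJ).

Answer: 178.75 μJ

Derivation:
Initial: C1(4μF, Q=18μC, V=4.50V), C2(1μF, Q=19μC, V=19.00V), C3(5μF, Q=19μC, V=3.80V)
Op 1: CLOSE 3-1: Q_total=37.00, C_total=9.00, V=4.11; Q3=20.56, Q1=16.44; dissipated=0.544
Op 2: GROUND 1: Q1=0; energy lost=33.802
Op 3: CLOSE 2-1: Q_total=19.00, C_total=5.00, V=3.80; Q2=3.80, Q1=15.20; dissipated=144.400
Total dissipated: 178.747 μJ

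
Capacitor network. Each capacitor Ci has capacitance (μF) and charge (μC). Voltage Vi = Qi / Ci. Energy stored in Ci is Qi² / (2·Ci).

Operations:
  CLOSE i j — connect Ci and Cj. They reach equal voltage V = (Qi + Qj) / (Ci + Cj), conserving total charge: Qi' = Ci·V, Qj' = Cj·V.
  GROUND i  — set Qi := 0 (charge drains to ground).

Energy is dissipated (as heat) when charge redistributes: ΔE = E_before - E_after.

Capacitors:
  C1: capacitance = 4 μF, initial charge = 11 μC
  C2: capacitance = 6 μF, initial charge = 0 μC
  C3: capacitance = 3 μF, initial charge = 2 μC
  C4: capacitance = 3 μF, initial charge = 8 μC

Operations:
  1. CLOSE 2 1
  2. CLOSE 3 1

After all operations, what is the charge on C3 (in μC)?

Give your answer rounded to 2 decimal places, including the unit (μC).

Initial: C1(4μF, Q=11μC, V=2.75V), C2(6μF, Q=0μC, V=0.00V), C3(3μF, Q=2μC, V=0.67V), C4(3μF, Q=8μC, V=2.67V)
Op 1: CLOSE 2-1: Q_total=11.00, C_total=10.00, V=1.10; Q2=6.60, Q1=4.40; dissipated=9.075
Op 2: CLOSE 3-1: Q_total=6.40, C_total=7.00, V=0.91; Q3=2.74, Q1=3.66; dissipated=0.161
Final charges: Q1=3.66, Q2=6.60, Q3=2.74, Q4=8.00

Answer: 2.74 μC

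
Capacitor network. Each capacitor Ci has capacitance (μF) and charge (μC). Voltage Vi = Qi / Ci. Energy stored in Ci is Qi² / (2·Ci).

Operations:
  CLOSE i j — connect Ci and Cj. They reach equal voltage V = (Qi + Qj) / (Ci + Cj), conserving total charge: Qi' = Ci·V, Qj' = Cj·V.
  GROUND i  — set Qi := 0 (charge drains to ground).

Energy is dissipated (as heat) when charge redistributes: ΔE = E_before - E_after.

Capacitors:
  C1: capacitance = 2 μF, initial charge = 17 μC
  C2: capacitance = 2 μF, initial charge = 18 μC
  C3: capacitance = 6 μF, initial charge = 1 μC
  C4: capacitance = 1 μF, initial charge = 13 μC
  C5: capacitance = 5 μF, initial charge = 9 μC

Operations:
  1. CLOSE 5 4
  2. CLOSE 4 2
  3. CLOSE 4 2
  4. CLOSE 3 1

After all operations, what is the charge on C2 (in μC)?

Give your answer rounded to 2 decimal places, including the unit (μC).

Answer: 14.44 μC

Derivation:
Initial: C1(2μF, Q=17μC, V=8.50V), C2(2μF, Q=18μC, V=9.00V), C3(6μF, Q=1μC, V=0.17V), C4(1μF, Q=13μC, V=13.00V), C5(5μF, Q=9μC, V=1.80V)
Op 1: CLOSE 5-4: Q_total=22.00, C_total=6.00, V=3.67; Q5=18.33, Q4=3.67; dissipated=52.267
Op 2: CLOSE 4-2: Q_total=21.67, C_total=3.00, V=7.22; Q4=7.22, Q2=14.44; dissipated=9.481
Op 3: CLOSE 4-2: Q_total=21.67, C_total=3.00, V=7.22; Q4=7.22, Q2=14.44; dissipated=0.000
Op 4: CLOSE 3-1: Q_total=18.00, C_total=8.00, V=2.25; Q3=13.50, Q1=4.50; dissipated=52.083
Final charges: Q1=4.50, Q2=14.44, Q3=13.50, Q4=7.22, Q5=18.33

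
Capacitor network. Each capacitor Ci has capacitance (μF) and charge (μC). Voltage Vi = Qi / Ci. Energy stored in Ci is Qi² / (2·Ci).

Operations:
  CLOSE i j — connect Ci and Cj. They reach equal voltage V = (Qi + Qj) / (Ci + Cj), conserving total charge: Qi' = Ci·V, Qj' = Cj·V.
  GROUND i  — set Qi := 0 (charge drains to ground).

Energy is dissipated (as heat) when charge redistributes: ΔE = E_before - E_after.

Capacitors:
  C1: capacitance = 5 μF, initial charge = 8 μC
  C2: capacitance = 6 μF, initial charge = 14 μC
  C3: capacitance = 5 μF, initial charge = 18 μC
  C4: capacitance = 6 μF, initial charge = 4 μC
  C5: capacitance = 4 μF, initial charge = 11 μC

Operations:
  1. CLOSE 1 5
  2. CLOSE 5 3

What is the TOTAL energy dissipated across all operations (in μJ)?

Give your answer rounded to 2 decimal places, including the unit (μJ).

Initial: C1(5μF, Q=8μC, V=1.60V), C2(6μF, Q=14μC, V=2.33V), C3(5μF, Q=18μC, V=3.60V), C4(6μF, Q=4μC, V=0.67V), C5(4μF, Q=11μC, V=2.75V)
Op 1: CLOSE 1-5: Q_total=19.00, C_total=9.00, V=2.11; Q1=10.56, Q5=8.44; dissipated=1.469
Op 2: CLOSE 5-3: Q_total=26.44, C_total=9.00, V=2.94; Q5=11.75, Q3=14.69; dissipated=2.463
Total dissipated: 3.933 μJ

Answer: 3.93 μJ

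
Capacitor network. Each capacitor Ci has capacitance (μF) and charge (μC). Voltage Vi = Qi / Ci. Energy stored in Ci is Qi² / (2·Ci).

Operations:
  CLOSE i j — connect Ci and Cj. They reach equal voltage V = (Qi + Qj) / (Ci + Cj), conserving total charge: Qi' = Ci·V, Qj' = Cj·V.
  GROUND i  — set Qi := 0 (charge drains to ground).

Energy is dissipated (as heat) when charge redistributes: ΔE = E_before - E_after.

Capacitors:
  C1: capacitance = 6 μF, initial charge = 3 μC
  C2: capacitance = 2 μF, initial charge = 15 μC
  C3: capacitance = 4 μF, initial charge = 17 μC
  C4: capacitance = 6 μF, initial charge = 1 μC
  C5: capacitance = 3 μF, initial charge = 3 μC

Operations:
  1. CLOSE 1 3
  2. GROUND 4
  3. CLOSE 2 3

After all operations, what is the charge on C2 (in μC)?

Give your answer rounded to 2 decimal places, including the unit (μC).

Initial: C1(6μF, Q=3μC, V=0.50V), C2(2μF, Q=15μC, V=7.50V), C3(4μF, Q=17μC, V=4.25V), C4(6μF, Q=1μC, V=0.17V), C5(3μF, Q=3μC, V=1.00V)
Op 1: CLOSE 1-3: Q_total=20.00, C_total=10.00, V=2.00; Q1=12.00, Q3=8.00; dissipated=16.875
Op 2: GROUND 4: Q4=0; energy lost=0.083
Op 3: CLOSE 2-3: Q_total=23.00, C_total=6.00, V=3.83; Q2=7.67, Q3=15.33; dissipated=20.167
Final charges: Q1=12.00, Q2=7.67, Q3=15.33, Q4=0.00, Q5=3.00

Answer: 7.67 μC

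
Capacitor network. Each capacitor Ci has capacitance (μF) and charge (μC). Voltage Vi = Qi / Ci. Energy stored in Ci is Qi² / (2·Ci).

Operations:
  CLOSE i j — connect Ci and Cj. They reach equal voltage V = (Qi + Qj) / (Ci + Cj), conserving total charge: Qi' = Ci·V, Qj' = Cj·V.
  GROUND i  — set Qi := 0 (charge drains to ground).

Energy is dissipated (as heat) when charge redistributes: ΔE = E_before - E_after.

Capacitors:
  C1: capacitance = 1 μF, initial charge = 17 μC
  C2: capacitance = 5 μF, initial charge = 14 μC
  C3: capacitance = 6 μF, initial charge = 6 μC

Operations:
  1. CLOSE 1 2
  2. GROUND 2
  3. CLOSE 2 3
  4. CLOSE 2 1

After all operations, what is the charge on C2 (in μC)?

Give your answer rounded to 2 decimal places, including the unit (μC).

Answer: 6.58 μC

Derivation:
Initial: C1(1μF, Q=17μC, V=17.00V), C2(5μF, Q=14μC, V=2.80V), C3(6μF, Q=6μC, V=1.00V)
Op 1: CLOSE 1-2: Q_total=31.00, C_total=6.00, V=5.17; Q1=5.17, Q2=25.83; dissipated=84.017
Op 2: GROUND 2: Q2=0; energy lost=66.736
Op 3: CLOSE 2-3: Q_total=6.00, C_total=11.00, V=0.55; Q2=2.73, Q3=3.27; dissipated=1.364
Op 4: CLOSE 2-1: Q_total=7.89, C_total=6.00, V=1.32; Q2=6.58, Q1=1.32; dissipated=8.898
Final charges: Q1=1.32, Q2=6.58, Q3=3.27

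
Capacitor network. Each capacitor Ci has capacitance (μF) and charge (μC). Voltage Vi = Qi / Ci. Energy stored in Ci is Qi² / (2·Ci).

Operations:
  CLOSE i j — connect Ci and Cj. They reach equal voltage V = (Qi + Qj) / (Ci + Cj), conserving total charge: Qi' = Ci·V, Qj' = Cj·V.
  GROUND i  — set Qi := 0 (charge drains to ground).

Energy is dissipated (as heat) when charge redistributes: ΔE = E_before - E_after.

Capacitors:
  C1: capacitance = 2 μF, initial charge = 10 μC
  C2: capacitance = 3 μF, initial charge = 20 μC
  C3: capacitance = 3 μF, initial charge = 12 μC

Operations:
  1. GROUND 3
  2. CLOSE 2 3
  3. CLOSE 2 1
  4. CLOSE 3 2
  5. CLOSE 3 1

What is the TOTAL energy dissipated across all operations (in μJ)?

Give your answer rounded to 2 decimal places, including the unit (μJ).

Answer: 59.40 μJ

Derivation:
Initial: C1(2μF, Q=10μC, V=5.00V), C2(3μF, Q=20μC, V=6.67V), C3(3μF, Q=12μC, V=4.00V)
Op 1: GROUND 3: Q3=0; energy lost=24.000
Op 2: CLOSE 2-3: Q_total=20.00, C_total=6.00, V=3.33; Q2=10.00, Q3=10.00; dissipated=33.333
Op 3: CLOSE 2-1: Q_total=20.00, C_total=5.00, V=4.00; Q2=12.00, Q1=8.00; dissipated=1.667
Op 4: CLOSE 3-2: Q_total=22.00, C_total=6.00, V=3.67; Q3=11.00, Q2=11.00; dissipated=0.333
Op 5: CLOSE 3-1: Q_total=19.00, C_total=5.00, V=3.80; Q3=11.40, Q1=7.60; dissipated=0.067
Total dissipated: 59.400 μJ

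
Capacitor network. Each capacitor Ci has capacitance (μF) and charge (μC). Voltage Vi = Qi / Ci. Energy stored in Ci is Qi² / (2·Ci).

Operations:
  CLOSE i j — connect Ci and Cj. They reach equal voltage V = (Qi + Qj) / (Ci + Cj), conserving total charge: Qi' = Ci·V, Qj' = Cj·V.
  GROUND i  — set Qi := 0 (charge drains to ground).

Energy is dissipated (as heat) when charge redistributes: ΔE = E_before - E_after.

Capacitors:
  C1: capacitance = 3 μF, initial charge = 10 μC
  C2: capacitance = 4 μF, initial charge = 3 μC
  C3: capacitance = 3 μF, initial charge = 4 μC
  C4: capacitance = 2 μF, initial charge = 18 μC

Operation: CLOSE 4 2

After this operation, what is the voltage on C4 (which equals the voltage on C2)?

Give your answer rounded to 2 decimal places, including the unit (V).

Answer: 3.50 V

Derivation:
Initial: C1(3μF, Q=10μC, V=3.33V), C2(4μF, Q=3μC, V=0.75V), C3(3μF, Q=4μC, V=1.33V), C4(2μF, Q=18μC, V=9.00V)
Op 1: CLOSE 4-2: Q_total=21.00, C_total=6.00, V=3.50; Q4=7.00, Q2=14.00; dissipated=45.375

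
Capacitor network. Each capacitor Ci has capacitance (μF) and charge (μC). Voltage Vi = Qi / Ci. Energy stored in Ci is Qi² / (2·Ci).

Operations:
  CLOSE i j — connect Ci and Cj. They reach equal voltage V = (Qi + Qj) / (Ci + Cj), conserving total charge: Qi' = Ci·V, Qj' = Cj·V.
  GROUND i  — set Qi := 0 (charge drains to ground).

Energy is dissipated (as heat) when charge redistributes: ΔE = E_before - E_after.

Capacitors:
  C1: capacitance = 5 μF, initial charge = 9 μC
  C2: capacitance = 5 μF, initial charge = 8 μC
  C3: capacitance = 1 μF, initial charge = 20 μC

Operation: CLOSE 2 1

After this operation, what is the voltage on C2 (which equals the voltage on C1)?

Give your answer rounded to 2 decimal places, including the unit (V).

Answer: 1.70 V

Derivation:
Initial: C1(5μF, Q=9μC, V=1.80V), C2(5μF, Q=8μC, V=1.60V), C3(1μF, Q=20μC, V=20.00V)
Op 1: CLOSE 2-1: Q_total=17.00, C_total=10.00, V=1.70; Q2=8.50, Q1=8.50; dissipated=0.050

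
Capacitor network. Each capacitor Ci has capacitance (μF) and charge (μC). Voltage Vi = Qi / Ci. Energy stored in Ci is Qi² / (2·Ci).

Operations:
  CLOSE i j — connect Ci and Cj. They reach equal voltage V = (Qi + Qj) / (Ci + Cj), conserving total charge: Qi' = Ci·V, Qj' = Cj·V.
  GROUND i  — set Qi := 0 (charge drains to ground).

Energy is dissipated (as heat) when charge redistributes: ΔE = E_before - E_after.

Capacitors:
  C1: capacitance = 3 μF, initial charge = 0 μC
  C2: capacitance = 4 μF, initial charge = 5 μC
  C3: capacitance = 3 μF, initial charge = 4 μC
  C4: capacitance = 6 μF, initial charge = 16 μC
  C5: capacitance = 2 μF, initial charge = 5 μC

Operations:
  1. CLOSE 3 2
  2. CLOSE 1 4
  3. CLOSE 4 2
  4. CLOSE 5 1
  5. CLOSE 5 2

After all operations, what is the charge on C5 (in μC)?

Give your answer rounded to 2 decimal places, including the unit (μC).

Answer: 3.49 μC

Derivation:
Initial: C1(3μF, Q=0μC, V=0.00V), C2(4μF, Q=5μC, V=1.25V), C3(3μF, Q=4μC, V=1.33V), C4(6μF, Q=16μC, V=2.67V), C5(2μF, Q=5μC, V=2.50V)
Op 1: CLOSE 3-2: Q_total=9.00, C_total=7.00, V=1.29; Q3=3.86, Q2=5.14; dissipated=0.006
Op 2: CLOSE 1-4: Q_total=16.00, C_total=9.00, V=1.78; Q1=5.33, Q4=10.67; dissipated=7.111
Op 3: CLOSE 4-2: Q_total=15.81, C_total=10.00, V=1.58; Q4=9.49, Q2=6.32; dissipated=0.291
Op 4: CLOSE 5-1: Q_total=10.33, C_total=5.00, V=2.07; Q5=4.13, Q1=6.20; dissipated=0.313
Op 5: CLOSE 5-2: Q_total=10.46, C_total=6.00, V=1.74; Q5=3.49, Q2=6.97; dissipated=0.157
Final charges: Q1=6.20, Q2=6.97, Q3=3.86, Q4=9.49, Q5=3.49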